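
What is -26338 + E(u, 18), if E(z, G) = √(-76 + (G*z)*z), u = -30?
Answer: -26338 + 2*√4031 ≈ -26211.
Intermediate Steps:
E(z, G) = √(-76 + G*z²)
-26338 + E(u, 18) = -26338 + √(-76 + 18*(-30)²) = -26338 + √(-76 + 18*900) = -26338 + √(-76 + 16200) = -26338 + √16124 = -26338 + 2*√4031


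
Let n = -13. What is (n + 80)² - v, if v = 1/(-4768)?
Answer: 21403553/4768 ≈ 4489.0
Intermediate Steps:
v = -1/4768 ≈ -0.00020973
(n + 80)² - v = (-13 + 80)² - 1*(-1/4768) = 67² + 1/4768 = 4489 + 1/4768 = 21403553/4768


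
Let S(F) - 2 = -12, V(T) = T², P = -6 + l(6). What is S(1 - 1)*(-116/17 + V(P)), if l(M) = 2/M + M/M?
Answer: -22880/153 ≈ -149.54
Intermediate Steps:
l(M) = 1 + 2/M (l(M) = 2/M + 1 = 1 + 2/M)
P = -14/3 (P = -6 + (2 + 6)/6 = -6 + (⅙)*8 = -6 + 4/3 = -14/3 ≈ -4.6667)
S(F) = -10 (S(F) = 2 - 12 = -10)
S(1 - 1)*(-116/17 + V(P)) = -10*(-116/17 + (-14/3)²) = -10*(-116*1/17 + 196/9) = -10*(-116/17 + 196/9) = -10*2288/153 = -22880/153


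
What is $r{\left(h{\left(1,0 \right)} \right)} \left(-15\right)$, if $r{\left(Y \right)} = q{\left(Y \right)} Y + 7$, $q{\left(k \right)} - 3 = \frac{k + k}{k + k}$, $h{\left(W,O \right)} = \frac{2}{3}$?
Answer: $-145$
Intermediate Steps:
$h{\left(W,O \right)} = \frac{2}{3}$ ($h{\left(W,O \right)} = 2 \cdot \frac{1}{3} = \frac{2}{3}$)
$q{\left(k \right)} = 4$ ($q{\left(k \right)} = 3 + \frac{k + k}{k + k} = 3 + \frac{2 k}{2 k} = 3 + 2 k \frac{1}{2 k} = 3 + 1 = 4$)
$r{\left(Y \right)} = 7 + 4 Y$ ($r{\left(Y \right)} = 4 Y + 7 = 7 + 4 Y$)
$r{\left(h{\left(1,0 \right)} \right)} \left(-15\right) = \left(7 + 4 \cdot \frac{2}{3}\right) \left(-15\right) = \left(7 + \frac{8}{3}\right) \left(-15\right) = \frac{29}{3} \left(-15\right) = -145$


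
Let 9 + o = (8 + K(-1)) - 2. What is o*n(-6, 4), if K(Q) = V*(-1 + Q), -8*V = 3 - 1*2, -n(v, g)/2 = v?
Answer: -33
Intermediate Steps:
n(v, g) = -2*v
V = -⅛ (V = -(3 - 1*2)/8 = -(3 - 2)/8 = -⅛*1 = -⅛ ≈ -0.12500)
K(Q) = ⅛ - Q/8 (K(Q) = -(-1 + Q)/8 = ⅛ - Q/8)
o = -11/4 (o = -9 + ((8 + (⅛ - ⅛*(-1))) - 2) = -9 + ((8 + (⅛ + ⅛)) - 2) = -9 + ((8 + ¼) - 2) = -9 + (33/4 - 2) = -9 + 25/4 = -11/4 ≈ -2.7500)
o*n(-6, 4) = -(-11)*(-6)/2 = -11/4*12 = -33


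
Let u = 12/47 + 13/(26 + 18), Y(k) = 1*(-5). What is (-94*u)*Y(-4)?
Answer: 5695/22 ≈ 258.86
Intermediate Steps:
Y(k) = -5
u = 1139/2068 (u = 12*(1/47) + 13/44 = 12/47 + 13*(1/44) = 12/47 + 13/44 = 1139/2068 ≈ 0.55077)
(-94*u)*Y(-4) = -94*1139/2068*(-5) = -1139/22*(-5) = 5695/22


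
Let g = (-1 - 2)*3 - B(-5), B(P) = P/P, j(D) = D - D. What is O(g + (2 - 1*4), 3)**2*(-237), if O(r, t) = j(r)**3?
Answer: 0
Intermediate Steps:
j(D) = 0
B(P) = 1
g = -10 (g = (-1 - 2)*3 - 1*1 = -3*3 - 1 = -9 - 1 = -10)
O(r, t) = 0 (O(r, t) = 0**3 = 0)
O(g + (2 - 1*4), 3)**2*(-237) = 0**2*(-237) = 0*(-237) = 0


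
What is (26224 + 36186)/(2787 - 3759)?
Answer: -31205/486 ≈ -64.208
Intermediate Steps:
(26224 + 36186)/(2787 - 3759) = 62410/(-972) = 62410*(-1/972) = -31205/486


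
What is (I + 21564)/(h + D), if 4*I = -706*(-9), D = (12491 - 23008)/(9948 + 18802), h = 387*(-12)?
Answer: -665634375/133525517 ≈ -4.9851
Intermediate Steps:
h = -4644
D = -10517/28750 ≈ -0.36581
I = 3177/2 (I = (-706*(-9))/4 = (1/4)*6354 = 3177/2 ≈ 1588.5)
(I + 21564)/(h + D) = (3177/2 + 21564)/(-4644 - 10517/28750) = 46305/(2*(-133525517/28750)) = (46305/2)*(-28750/133525517) = -665634375/133525517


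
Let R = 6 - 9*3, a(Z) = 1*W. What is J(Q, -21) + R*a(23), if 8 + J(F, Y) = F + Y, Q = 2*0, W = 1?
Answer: -50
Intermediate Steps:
a(Z) = 1 (a(Z) = 1*1 = 1)
R = -21 (R = 6 - 27 = -21)
Q = 0
J(F, Y) = -8 + F + Y (J(F, Y) = -8 + (F + Y) = -8 + F + Y)
J(Q, -21) + R*a(23) = (-8 + 0 - 21) - 21*1 = -29 - 21 = -50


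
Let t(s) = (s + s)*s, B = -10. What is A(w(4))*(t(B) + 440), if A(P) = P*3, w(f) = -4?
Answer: -7680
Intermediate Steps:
t(s) = 2*s**2 (t(s) = (2*s)*s = 2*s**2)
A(P) = 3*P
A(w(4))*(t(B) + 440) = (3*(-4))*(2*(-10)**2 + 440) = -12*(2*100 + 440) = -12*(200 + 440) = -12*640 = -7680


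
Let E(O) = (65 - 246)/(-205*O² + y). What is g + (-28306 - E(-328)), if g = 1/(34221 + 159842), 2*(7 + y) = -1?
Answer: -242299732693454841/8560013165665 ≈ -28306.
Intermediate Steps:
y = -15/2 (y = -7 + (½)*(-1) = -7 - ½ = -15/2 ≈ -7.5000)
E(O) = -181/(-15/2 - 205*O²) (E(O) = (65 - 246)/(-205*O² - 15/2) = -181/(-15/2 - 205*O²))
g = 1/194063 ≈ 5.1530e-6
g + (-28306 - E(-328)) = 1/194063 + (-28306 - 362/(5*(3 + 82*(-328)²))) = 1/194063 + (-28306 - 362/(5*(3 + 82*107584))) = 1/194063 + (-28306 - 362/(5*(3 + 8821888))) = 1/194063 + (-28306 - 362/(5*8821891)) = 1/194063 + (-28306 - 1*362/44109455) = 1/194063 + (-28306 - 362/44109455) = 1/194063 - 1248562233592/44109455 = -242299732693454841/8560013165665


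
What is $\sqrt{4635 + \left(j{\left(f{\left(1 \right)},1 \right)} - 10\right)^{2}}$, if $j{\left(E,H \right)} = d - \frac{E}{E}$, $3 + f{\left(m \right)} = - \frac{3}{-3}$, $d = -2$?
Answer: $2 \sqrt{1201} \approx 69.311$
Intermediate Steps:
$f{\left(m \right)} = -2$ ($f{\left(m \right)} = -3 - \frac{3}{-3} = -3 - -1 = -3 + 1 = -2$)
$j{\left(E,H \right)} = -3$ ($j{\left(E,H \right)} = -2 - \frac{E}{E} = -2 - 1 = -3$)
$\sqrt{4635 + \left(j{\left(f{\left(1 \right)},1 \right)} - 10\right)^{2}} = \sqrt{4635 + \left(-3 - 10\right)^{2}} = \sqrt{4635 + \left(-13\right)^{2}} = \sqrt{4635 + 169} = \sqrt{4804} = 2 \sqrt{1201}$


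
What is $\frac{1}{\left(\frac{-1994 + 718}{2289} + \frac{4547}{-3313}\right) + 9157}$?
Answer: $\frac{7583457}{69427080278} \approx 0.00010923$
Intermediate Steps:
$\frac{1}{\left(\frac{-1994 + 718}{2289} + \frac{4547}{-3313}\right) + 9157} = \frac{1}{\left(\left(-1276\right) \frac{1}{2289} + 4547 \left(- \frac{1}{3313}\right)\right) + 9157} = \frac{1}{\left(- \frac{1276}{2289} - \frac{4547}{3313}\right) + 9157} = \frac{1}{- \frac{14635471}{7583457} + 9157} = \frac{1}{\frac{69427080278}{7583457}} = \frac{7583457}{69427080278}$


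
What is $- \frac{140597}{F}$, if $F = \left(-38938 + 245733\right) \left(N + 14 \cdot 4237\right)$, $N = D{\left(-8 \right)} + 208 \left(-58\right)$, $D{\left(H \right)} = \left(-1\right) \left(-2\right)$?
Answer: $- \frac{2383}{165632280} \approx -1.4387 \cdot 10^{-5}$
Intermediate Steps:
$D{\left(H \right)} = 2$
$N = -12062$ ($N = 2 + 208 \left(-58\right) = 2 - 12064 = -12062$)
$F = 9772304520$ ($F = \left(-38938 + 245733\right) \left(-12062 + 14 \cdot 4237\right) = 206795 \left(-12062 + 59318\right) = 206795 \cdot 47256 = 9772304520$)
$- \frac{140597}{F} = - \frac{140597}{9772304520} = \left(-140597\right) \frac{1}{9772304520} = - \frac{2383}{165632280}$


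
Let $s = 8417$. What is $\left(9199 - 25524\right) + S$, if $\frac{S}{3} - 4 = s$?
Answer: $8938$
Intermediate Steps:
$S = 25263$ ($S = 12 + 3 \cdot 8417 = 12 + 25251 = 25263$)
$\left(9199 - 25524\right) + S = \left(9199 - 25524\right) + 25263 = -16325 + 25263 = 8938$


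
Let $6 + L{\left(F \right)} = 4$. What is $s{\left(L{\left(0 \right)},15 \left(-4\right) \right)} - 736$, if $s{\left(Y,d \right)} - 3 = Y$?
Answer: $-735$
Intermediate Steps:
$L{\left(F \right)} = -2$ ($L{\left(F \right)} = -6 + 4 = -2$)
$s{\left(Y,d \right)} = 3 + Y$
$s{\left(L{\left(0 \right)},15 \left(-4\right) \right)} - 736 = \left(3 - 2\right) - 736 = 1 - 736 = -735$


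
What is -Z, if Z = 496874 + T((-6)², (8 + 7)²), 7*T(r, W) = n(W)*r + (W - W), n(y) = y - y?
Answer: -496874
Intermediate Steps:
n(y) = 0
T(r, W) = 0 (T(r, W) = (0*r + (W - W))/7 = (0 + 0)/7 = (⅐)*0 = 0)
Z = 496874 (Z = 496874 + 0 = 496874)
-Z = -1*496874 = -496874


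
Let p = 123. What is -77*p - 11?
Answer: -9482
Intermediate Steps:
-77*p - 11 = -77*123 - 11 = -9471 - 11 = -9482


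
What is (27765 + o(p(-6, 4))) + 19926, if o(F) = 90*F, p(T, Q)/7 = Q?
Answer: 50211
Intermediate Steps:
p(T, Q) = 7*Q
(27765 + o(p(-6, 4))) + 19926 = (27765 + 90*(7*4)) + 19926 = (27765 + 90*28) + 19926 = (27765 + 2520) + 19926 = 30285 + 19926 = 50211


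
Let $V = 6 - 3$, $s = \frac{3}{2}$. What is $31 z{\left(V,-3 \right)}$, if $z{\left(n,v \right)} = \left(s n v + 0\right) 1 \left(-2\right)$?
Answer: $837$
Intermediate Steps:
$s = \frac{3}{2}$ ($s = 3 \cdot \frac{1}{2} = \frac{3}{2} \approx 1.5$)
$V = 3$ ($V = 6 - 3 = 3$)
$z{\left(n,v \right)} = - 3 n v$ ($z{\left(n,v \right)} = \left(\frac{3 n}{2} v + 0\right) 1 \left(-2\right) = \left(\frac{3 n v}{2} + 0\right) 1 \left(-2\right) = \frac{3 n v}{2} \cdot 1 \left(-2\right) = \frac{3 n v}{2} \left(-2\right) = - 3 n v$)
$31 z{\left(V,-3 \right)} = 31 \left(\left(-3\right) 3 \left(-3\right)\right) = 31 \cdot 27 = 837$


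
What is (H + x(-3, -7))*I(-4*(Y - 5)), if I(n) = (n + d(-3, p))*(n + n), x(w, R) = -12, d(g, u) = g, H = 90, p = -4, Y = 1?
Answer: 32448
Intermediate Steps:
I(n) = 2*n*(-3 + n) (I(n) = (n - 3)*(n + n) = (-3 + n)*(2*n) = 2*n*(-3 + n))
(H + x(-3, -7))*I(-4*(Y - 5)) = (90 - 12)*(2*(-4*(1 - 5))*(-3 - 4*(1 - 5))) = 78*(2*(-4*(-4))*(-3 - 4*(-4))) = 78*(2*16*(-3 + 16)) = 78*(2*16*13) = 78*416 = 32448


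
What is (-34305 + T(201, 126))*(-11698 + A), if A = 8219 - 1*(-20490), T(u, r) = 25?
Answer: -583137080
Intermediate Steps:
A = 28709 (A = 8219 + 20490 = 28709)
(-34305 + T(201, 126))*(-11698 + A) = (-34305 + 25)*(-11698 + 28709) = -34280*17011 = -583137080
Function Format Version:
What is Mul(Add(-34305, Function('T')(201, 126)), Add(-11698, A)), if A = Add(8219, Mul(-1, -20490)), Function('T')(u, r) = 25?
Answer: -583137080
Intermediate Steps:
A = 28709 (A = Add(8219, 20490) = 28709)
Mul(Add(-34305, Function('T')(201, 126)), Add(-11698, A)) = Mul(Add(-34305, 25), Add(-11698, 28709)) = Mul(-34280, 17011) = -583137080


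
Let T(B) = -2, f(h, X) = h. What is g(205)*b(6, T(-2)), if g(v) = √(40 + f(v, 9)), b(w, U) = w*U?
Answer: -84*√5 ≈ -187.83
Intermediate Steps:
b(w, U) = U*w
g(v) = √(40 + v)
g(205)*b(6, T(-2)) = √(40 + 205)*(-2*6) = √245*(-12) = (7*√5)*(-12) = -84*√5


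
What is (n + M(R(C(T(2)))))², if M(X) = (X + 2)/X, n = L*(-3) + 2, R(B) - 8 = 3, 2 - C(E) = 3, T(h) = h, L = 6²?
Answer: 1329409/121 ≈ 10987.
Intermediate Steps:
L = 36
C(E) = -1 (C(E) = 2 - 1*3 = 2 - 3 = -1)
R(B) = 11 (R(B) = 8 + 3 = 11)
n = -106 (n = 36*(-3) + 2 = -108 + 2 = -106)
M(X) = (2 + X)/X
(n + M(R(C(T(2)))))² = (-106 + (2 + 11)/11)² = (-106 + (1/11)*13)² = (-106 + 13/11)² = (-1153/11)² = 1329409/121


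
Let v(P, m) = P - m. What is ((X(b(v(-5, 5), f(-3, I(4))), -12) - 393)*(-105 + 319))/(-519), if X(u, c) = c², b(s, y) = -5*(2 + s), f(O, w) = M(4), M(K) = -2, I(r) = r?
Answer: 17762/173 ≈ 102.67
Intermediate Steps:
f(O, w) = -2
b(s, y) = -10 - 5*s
((X(b(v(-5, 5), f(-3, I(4))), -12) - 393)*(-105 + 319))/(-519) = (((-12)² - 393)*(-105 + 319))/(-519) = ((144 - 393)*214)*(-1/519) = -249*214*(-1/519) = -53286*(-1/519) = 17762/173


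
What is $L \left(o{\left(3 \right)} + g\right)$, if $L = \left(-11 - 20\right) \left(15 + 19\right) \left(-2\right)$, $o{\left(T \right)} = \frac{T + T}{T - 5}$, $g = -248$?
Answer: $-529108$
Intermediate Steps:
$o{\left(T \right)} = \frac{2 T}{-5 + T}$
$L = 2108$ ($L = \left(-31\right) 34 \left(-2\right) = \left(-1054\right) \left(-2\right) = 2108$)
$L \left(o{\left(3 \right)} + g\right) = 2108 \left(2 \cdot 3 \frac{1}{-5 + 3} - 248\right) = 2108 \left(2 \cdot 3 \frac{1}{-2} - 248\right) = 2108 \left(2 \cdot 3 \left(- \frac{1}{2}\right) - 248\right) = 2108 \left(-3 - 248\right) = 2108 \left(-251\right) = -529108$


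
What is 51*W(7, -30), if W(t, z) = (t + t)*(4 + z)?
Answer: -18564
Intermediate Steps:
W(t, z) = 2*t*(4 + z) (W(t, z) = (2*t)*(4 + z) = 2*t*(4 + z))
51*W(7, -30) = 51*(2*7*(4 - 30)) = 51*(2*7*(-26)) = 51*(-364) = -18564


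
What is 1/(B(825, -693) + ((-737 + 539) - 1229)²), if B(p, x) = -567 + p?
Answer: 1/2036587 ≈ 4.9102e-7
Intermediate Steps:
1/(B(825, -693) + ((-737 + 539) - 1229)²) = 1/((-567 + 825) + ((-737 + 539) - 1229)²) = 1/(258 + (-198 - 1229)²) = 1/(258 + (-1427)²) = 1/(258 + 2036329) = 1/2036587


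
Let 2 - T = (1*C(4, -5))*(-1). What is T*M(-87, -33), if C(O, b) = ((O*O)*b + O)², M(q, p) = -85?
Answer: -491130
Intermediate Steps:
C(O, b) = (O + b*O²)² (C(O, b) = (O²*b + O)² = (b*O² + O)² = (O + b*O²)²)
T = 5778 (T = 2 - 1*(4²*(1 + 4*(-5))²)*(-1) = 2 - 1*(16*(1 - 20)²)*(-1) = 2 - 1*(16*(-19)²)*(-1) = 2 - 1*(16*361)*(-1) = 2 - 1*5776*(-1) = 2 - 5776*(-1) = 2 - 1*(-5776) = 2 + 5776 = 5778)
T*M(-87, -33) = 5778*(-85) = -491130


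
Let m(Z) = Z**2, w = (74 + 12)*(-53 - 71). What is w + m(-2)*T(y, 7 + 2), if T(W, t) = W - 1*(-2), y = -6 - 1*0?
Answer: -10680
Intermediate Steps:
y = -6 (y = -6 + 0 = -6)
w = -10664 (w = 86*(-124) = -10664)
T(W, t) = 2 + W (T(W, t) = W + 2 = 2 + W)
w + m(-2)*T(y, 7 + 2) = -10664 + (-2)**2*(2 - 6) = -10664 + 4*(-4) = -10664 - 16 = -10680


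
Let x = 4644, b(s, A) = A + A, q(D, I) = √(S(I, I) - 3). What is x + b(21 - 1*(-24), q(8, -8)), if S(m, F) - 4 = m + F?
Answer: 4644 + 2*I*√15 ≈ 4644.0 + 7.746*I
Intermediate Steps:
S(m, F) = 4 + F + m (S(m, F) = 4 + (m + F) = 4 + (F + m) = 4 + F + m)
q(D, I) = √(1 + 2*I) (q(D, I) = √((4 + I + I) - 3) = √((4 + 2*I) - 3) = √(1 + 2*I))
b(s, A) = 2*A
x + b(21 - 1*(-24), q(8, -8)) = 4644 + 2*√(1 + 2*(-8)) = 4644 + 2*√(1 - 16) = 4644 + 2*√(-15) = 4644 + 2*(I*√15) = 4644 + 2*I*√15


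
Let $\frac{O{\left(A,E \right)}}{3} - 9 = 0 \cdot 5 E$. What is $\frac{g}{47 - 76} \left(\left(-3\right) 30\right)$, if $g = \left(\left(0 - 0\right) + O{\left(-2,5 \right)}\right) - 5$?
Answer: $\frac{1980}{29} \approx 68.276$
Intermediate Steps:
$O{\left(A,E \right)} = 27$ ($O{\left(A,E \right)} = 27 + 3 \cdot 0 \cdot 5 E = 27 + 3 \cdot 0 E = 27 + 3 \cdot 0 = 27 + 0 = 27$)
$g = 22$ ($g = \left(\left(0 - 0\right) + 27\right) - 5 = \left(\left(0 + 0\right) + 27\right) - 5 = \left(0 + 27\right) - 5 = 27 - 5 = 22$)
$\frac{g}{47 - 76} \left(\left(-3\right) 30\right) = \frac{22}{47 - 76} \left(\left(-3\right) 30\right) = \frac{22}{-29} \left(-90\right) = 22 \left(- \frac{1}{29}\right) \left(-90\right) = \left(- \frac{22}{29}\right) \left(-90\right) = \frac{1980}{29}$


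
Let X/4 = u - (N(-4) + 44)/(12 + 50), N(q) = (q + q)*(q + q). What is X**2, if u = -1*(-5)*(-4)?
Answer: 7268416/961 ≈ 7563.4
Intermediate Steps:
N(q) = 4*q**2 (N(q) = (2*q)*(2*q) = 4*q**2)
u = -20 (u = 5*(-4) = -20)
X = -2696/31 (X = 4*(-20 - (4*(-4)**2 + 44)/(12 + 50)) = 4*(-20 - (4*16 + 44)/62) = 4*(-20 - (64 + 44)/62) = 4*(-20 - 108/62) = 4*(-20 - 1*54/31) = 4*(-20 - 54/31) = 4*(-674/31) = -2696/31 ≈ -86.968)
X**2 = (-2696/31)**2 = 7268416/961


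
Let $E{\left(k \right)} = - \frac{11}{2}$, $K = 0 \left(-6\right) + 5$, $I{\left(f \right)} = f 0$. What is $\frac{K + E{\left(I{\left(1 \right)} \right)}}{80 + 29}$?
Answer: $- \frac{1}{218} \approx -0.0045872$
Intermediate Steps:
$I{\left(f \right)} = 0$
$K = 5$ ($K = 0 + 5 = 5$)
$E{\left(k \right)} = - \frac{11}{2}$ ($E{\left(k \right)} = \left(-11\right) \frac{1}{2} = - \frac{11}{2}$)
$\frac{K + E{\left(I{\left(1 \right)} \right)}}{80 + 29} = \frac{5 - \frac{11}{2}}{80 + 29} = - \frac{1}{2 \cdot 109} = \left(- \frac{1}{2}\right) \frac{1}{109} = - \frac{1}{218}$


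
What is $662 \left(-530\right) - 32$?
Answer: $-350892$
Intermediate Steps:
$662 \left(-530\right) - 32 = -350860 - 32 = -350892$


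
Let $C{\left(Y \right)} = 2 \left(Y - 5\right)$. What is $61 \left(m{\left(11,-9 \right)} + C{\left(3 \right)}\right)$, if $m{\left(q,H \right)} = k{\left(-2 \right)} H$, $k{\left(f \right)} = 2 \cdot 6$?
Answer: $-6832$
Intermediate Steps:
$k{\left(f \right)} = 12$
$m{\left(q,H \right)} = 12 H$
$C{\left(Y \right)} = -10 + 2 Y$ ($C{\left(Y \right)} = 2 \left(-5 + Y\right) = -10 + 2 Y$)
$61 \left(m{\left(11,-9 \right)} + C{\left(3 \right)}\right) = 61 \left(12 \left(-9\right) + \left(-10 + 2 \cdot 3\right)\right) = 61 \left(-108 + \left(-10 + 6\right)\right) = 61 \left(-108 - 4\right) = 61 \left(-112\right) = -6832$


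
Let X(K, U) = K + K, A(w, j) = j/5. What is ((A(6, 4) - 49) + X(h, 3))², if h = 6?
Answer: 32761/25 ≈ 1310.4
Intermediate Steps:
A(w, j) = j/5 (A(w, j) = j*(⅕) = j/5)
X(K, U) = 2*K
((A(6, 4) - 49) + X(h, 3))² = (((⅕)*4 - 49) + 2*6)² = ((⅘ - 49) + 12)² = (-241/5 + 12)² = (-181/5)² = 32761/25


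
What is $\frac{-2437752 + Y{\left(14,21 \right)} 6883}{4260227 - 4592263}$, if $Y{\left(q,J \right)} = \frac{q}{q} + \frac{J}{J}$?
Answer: $\frac{1211993}{166018} \approx 7.3004$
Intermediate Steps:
$Y{\left(q,J \right)} = 2$ ($Y{\left(q,J \right)} = 1 + 1 = 2$)
$\frac{-2437752 + Y{\left(14,21 \right)} 6883}{4260227 - 4592263} = \frac{-2437752 + 2 \cdot 6883}{4260227 - 4592263} = \frac{-2437752 + 13766}{-332036} = \left(-2423986\right) \left(- \frac{1}{332036}\right) = \frac{1211993}{166018}$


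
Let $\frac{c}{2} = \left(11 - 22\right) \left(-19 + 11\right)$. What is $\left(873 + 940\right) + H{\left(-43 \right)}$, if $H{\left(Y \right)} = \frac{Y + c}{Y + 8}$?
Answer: $\frac{9046}{5} \approx 1809.2$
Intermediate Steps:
$c = 176$ ($c = 2 \left(11 - 22\right) \left(-19 + 11\right) = 2 \left(\left(-11\right) \left(-8\right)\right) = 2 \cdot 88 = 176$)
$H{\left(Y \right)} = \frac{176 + Y}{8 + Y}$ ($H{\left(Y \right)} = \frac{Y + 176}{Y + 8} = \frac{176 + Y}{8 + Y}$)
$\left(873 + 940\right) + H{\left(-43 \right)} = \left(873 + 940\right) + \frac{176 - 43}{8 - 43} = 1813 + \frac{1}{-35} \cdot 133 = 1813 - \frac{19}{5} = \frac{9046}{5}$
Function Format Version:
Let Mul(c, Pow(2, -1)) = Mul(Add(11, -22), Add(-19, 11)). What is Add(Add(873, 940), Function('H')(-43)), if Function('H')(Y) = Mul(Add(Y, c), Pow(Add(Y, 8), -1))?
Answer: Rational(9046, 5) ≈ 1809.2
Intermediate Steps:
c = 176 (c = Mul(2, Mul(Add(11, -22), Add(-19, 11))) = Mul(2, Mul(-11, -8)) = Mul(2, 88) = 176)
Function('H')(Y) = Mul(Pow(Add(8, Y), -1), Add(176, Y)) (Function('H')(Y) = Mul(Add(Y, 176), Pow(Add(Y, 8), -1)) = Mul(Add(176, Y), Pow(Add(8, Y), -1)) = Mul(Pow(Add(8, Y), -1), Add(176, Y)))
Add(Add(873, 940), Function('H')(-43)) = Add(Add(873, 940), Mul(Pow(Add(8, -43), -1), Add(176, -43))) = Add(1813, Mul(Pow(-35, -1), 133)) = Add(1813, Mul(Rational(-1, 35), 133)) = Add(1813, Rational(-19, 5)) = Rational(9046, 5)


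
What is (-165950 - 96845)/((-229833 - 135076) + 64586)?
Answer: 262795/300323 ≈ 0.87504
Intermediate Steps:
(-165950 - 96845)/((-229833 - 135076) + 64586) = -262795/(-364909 + 64586) = -262795/(-300323) = -262795*(-1/300323) = 262795/300323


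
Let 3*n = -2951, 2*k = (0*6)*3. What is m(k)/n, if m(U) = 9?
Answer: -27/2951 ≈ -0.0091494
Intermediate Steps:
k = 0 (k = ((0*6)*3)/2 = (0*3)/2 = (½)*0 = 0)
n = -2951/3 (n = (⅓)*(-2951) = -2951/3 ≈ -983.67)
m(k)/n = 9/(-2951/3) = 9*(-3/2951) = -27/2951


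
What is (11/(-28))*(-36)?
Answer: 99/7 ≈ 14.143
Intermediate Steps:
(11/(-28))*(-36) = (11*(-1/28))*(-36) = -11/28*(-36) = 99/7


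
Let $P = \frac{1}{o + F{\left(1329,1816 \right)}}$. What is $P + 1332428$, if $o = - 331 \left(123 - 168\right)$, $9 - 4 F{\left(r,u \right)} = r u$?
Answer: $\frac{3136368958496}{2353875} \approx 1.3324 \cdot 10^{6}$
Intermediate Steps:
$F{\left(r,u \right)} = \frac{9}{4} - \frac{r u}{4}$
$o = 14895$ ($o = \left(-331\right) \left(-45\right) = 14895$)
$P = - \frac{4}{2353875}$ ($P = \frac{1}{14895 + \left(\frac{9}{4} - \frac{1329}{4} \cdot 1816\right)} = \frac{1}{14895 + \left(\frac{9}{4} - 603366\right)} = \frac{1}{14895 - \frac{2413455}{4}} = \frac{1}{- \frac{2353875}{4}} = - \frac{4}{2353875} \approx -1.6993 \cdot 10^{-6}$)
$P + 1332428 = - \frac{4}{2353875} + 1332428 = \frac{3136368958496}{2353875}$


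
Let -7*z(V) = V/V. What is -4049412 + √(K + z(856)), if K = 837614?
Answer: -4049412 + 11*√339199/7 ≈ -4.0485e+6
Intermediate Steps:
z(V) = -⅐ (z(V) = -V/(7*V) = -⅐*1 = -⅐)
-4049412 + √(K + z(856)) = -4049412 + √(837614 - ⅐) = -4049412 + √(5863297/7) = -4049412 + 11*√339199/7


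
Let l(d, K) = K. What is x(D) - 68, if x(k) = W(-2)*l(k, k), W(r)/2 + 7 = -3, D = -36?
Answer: 652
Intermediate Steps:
W(r) = -20 (W(r) = -14 + 2*(-3) = -14 - 6 = -20)
x(k) = -20*k
x(D) - 68 = -20*(-36) - 68 = 720 - 68 = 652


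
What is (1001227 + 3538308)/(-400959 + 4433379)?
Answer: 129701/115212 ≈ 1.1258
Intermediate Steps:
(1001227 + 3538308)/(-400959 + 4433379) = 4539535/4032420 = 4539535*(1/4032420) = 129701/115212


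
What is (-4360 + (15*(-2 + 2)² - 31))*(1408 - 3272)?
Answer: 8184824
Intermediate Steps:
(-4360 + (15*(-2 + 2)² - 31))*(1408 - 3272) = (-4360 + (15*0² - 31))*(-1864) = (-4360 + (15*0 - 31))*(-1864) = (-4360 + (0 - 31))*(-1864) = (-4360 - 31)*(-1864) = -4391*(-1864) = 8184824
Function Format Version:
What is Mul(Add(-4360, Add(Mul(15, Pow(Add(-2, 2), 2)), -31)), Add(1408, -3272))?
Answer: 8184824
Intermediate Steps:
Mul(Add(-4360, Add(Mul(15, Pow(Add(-2, 2), 2)), -31)), Add(1408, -3272)) = Mul(Add(-4360, Add(Mul(15, Pow(0, 2)), -31)), -1864) = Mul(Add(-4360, Add(Mul(15, 0), -31)), -1864) = Mul(Add(-4360, Add(0, -31)), -1864) = Mul(Add(-4360, -31), -1864) = Mul(-4391, -1864) = 8184824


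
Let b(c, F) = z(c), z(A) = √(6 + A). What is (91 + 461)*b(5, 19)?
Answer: 552*√11 ≈ 1830.8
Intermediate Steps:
b(c, F) = √(6 + c)
(91 + 461)*b(5, 19) = (91 + 461)*√(6 + 5) = 552*√11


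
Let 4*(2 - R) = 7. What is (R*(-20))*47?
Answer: -235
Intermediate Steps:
R = ¼ (R = 2 - ¼*7 = 2 - 7/4 = ¼ ≈ 0.25000)
(R*(-20))*47 = ((¼)*(-20))*47 = -5*47 = -235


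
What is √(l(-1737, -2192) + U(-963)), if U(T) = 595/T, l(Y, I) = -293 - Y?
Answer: √148727539/321 ≈ 37.992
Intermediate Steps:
√(l(-1737, -2192) + U(-963)) = √((-293 - 1*(-1737)) + 595/(-963)) = √((-293 + 1737) + 595*(-1/963)) = √(1444 - 595/963) = √(1389977/963) = √148727539/321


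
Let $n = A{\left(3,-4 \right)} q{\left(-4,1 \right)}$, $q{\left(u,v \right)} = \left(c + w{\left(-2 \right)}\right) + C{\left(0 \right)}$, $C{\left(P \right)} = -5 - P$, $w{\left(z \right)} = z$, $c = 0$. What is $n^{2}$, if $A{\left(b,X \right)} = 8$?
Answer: $3136$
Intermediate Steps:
$q{\left(u,v \right)} = -7$ ($q{\left(u,v \right)} = \left(0 - 2\right) - 5 = -2 + \left(-5 + 0\right) = -2 - 5 = -7$)
$n = -56$ ($n = 8 \left(-7\right) = -56$)
$n^{2} = \left(-56\right)^{2} = 3136$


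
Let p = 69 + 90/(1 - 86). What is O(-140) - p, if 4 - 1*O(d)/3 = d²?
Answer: -1000551/17 ≈ -58856.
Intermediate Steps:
p = 1155/17 (p = 69 + 90/(-85) = 69 + 90*(-1/85) = 69 - 18/17 = 1155/17 ≈ 67.941)
O(d) = 12 - 3*d²
O(-140) - p = (12 - 3*(-140)²) - 1*1155/17 = (12 - 3*19600) - 1155/17 = (12 - 58800) - 1155/17 = -58788 - 1155/17 = -1000551/17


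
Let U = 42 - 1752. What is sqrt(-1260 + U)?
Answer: 3*I*sqrt(330) ≈ 54.498*I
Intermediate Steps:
U = -1710
sqrt(-1260 + U) = sqrt(-1260 - 1710) = sqrt(-2970) = 3*I*sqrt(330)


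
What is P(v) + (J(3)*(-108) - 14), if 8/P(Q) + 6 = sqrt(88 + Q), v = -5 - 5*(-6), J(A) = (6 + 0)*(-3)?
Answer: 148658/77 + 8*sqrt(113)/77 ≈ 1931.7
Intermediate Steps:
J(A) = -18 (J(A) = 6*(-3) = -18)
v = 25 (v = -5 + 30 = 25)
P(Q) = 8/(-6 + sqrt(88 + Q))
P(v) + (J(3)*(-108) - 14) = 8/(-6 + sqrt(88 + 25)) + (-18*(-108) - 14) = 8/(-6 + sqrt(113)) + (1944 - 14) = 8/(-6 + sqrt(113)) + 1930 = 1930 + 8/(-6 + sqrt(113))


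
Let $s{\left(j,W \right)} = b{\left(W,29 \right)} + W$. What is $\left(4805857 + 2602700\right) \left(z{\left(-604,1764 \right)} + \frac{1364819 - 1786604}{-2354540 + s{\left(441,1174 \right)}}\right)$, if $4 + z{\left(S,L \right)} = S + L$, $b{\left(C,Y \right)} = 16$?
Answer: $\frac{1343860076150163}{156890} \approx 8.5656 \cdot 10^{9}$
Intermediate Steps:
$s{\left(j,W \right)} = 16 + W$
$z{\left(S,L \right)} = -4 + L + S$ ($z{\left(S,L \right)} = -4 + \left(S + L\right) = -4 + \left(L + S\right) = -4 + L + S$)
$\left(4805857 + 2602700\right) \left(z{\left(-604,1764 \right)} + \frac{1364819 - 1786604}{-2354540 + s{\left(441,1174 \right)}}\right) = \left(4805857 + 2602700\right) \left(\left(-4 + 1764 - 604\right) + \frac{1364819 - 1786604}{-2354540 + \left(16 + 1174\right)}\right) = 7408557 \left(1156 - \frac{421785}{-2354540 + 1190}\right) = 7408557 \left(1156 - \frac{421785}{-2353350}\right) = 7408557 \left(1156 - - \frac{28119}{156890}\right) = 7408557 \left(1156 + \frac{28119}{156890}\right) = 7408557 \cdot \frac{181392959}{156890} = \frac{1343860076150163}{156890}$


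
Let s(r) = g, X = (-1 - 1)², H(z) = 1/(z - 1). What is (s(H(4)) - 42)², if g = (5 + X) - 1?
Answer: 1156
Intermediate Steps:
H(z) = 1/(-1 + z)
X = 4 (X = (-2)² = 4)
g = 8 (g = (5 + 4) - 1 = 9 - 1 = 8)
s(r) = 8
(s(H(4)) - 42)² = (8 - 42)² = (-34)² = 1156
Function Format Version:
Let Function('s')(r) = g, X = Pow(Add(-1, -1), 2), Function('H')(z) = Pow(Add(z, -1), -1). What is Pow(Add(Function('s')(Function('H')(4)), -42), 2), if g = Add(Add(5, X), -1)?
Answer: 1156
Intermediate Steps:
Function('H')(z) = Pow(Add(-1, z), -1)
X = 4 (X = Pow(-2, 2) = 4)
g = 8 (g = Add(Add(5, 4), -1) = Add(9, -1) = 8)
Function('s')(r) = 8
Pow(Add(Function('s')(Function('H')(4)), -42), 2) = Pow(Add(8, -42), 2) = Pow(-34, 2) = 1156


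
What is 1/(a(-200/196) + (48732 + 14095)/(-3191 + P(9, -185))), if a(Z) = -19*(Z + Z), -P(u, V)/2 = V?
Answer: 19747/325911 ≈ 0.060590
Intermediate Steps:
P(u, V) = -2*V
a(Z) = -38*Z
1/(a(-200/196) + (48732 + 14095)/(-3191 + P(9, -185))) = 1/(-(-7600)/196 + (48732 + 14095)/(-3191 - 2*(-185))) = 1/(-(-7600)/196 + 62827/(-3191 + 370)) = 1/(-38*(-50/49) + 62827/(-2821)) = 1/(1900/49 + 62827*(-1/2821)) = 1/(1900/49 - 62827/2821) = 1/(325911/19747) = 19747/325911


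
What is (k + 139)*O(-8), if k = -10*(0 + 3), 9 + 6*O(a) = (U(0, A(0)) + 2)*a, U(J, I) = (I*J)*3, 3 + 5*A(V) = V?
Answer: -2725/6 ≈ -454.17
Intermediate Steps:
A(V) = -⅗ + V/5
U(J, I) = 3*I*J
O(a) = -3/2 + a/3 (O(a) = -3/2 + ((3*(-⅗ + (⅕)*0)*0 + 2)*a)/6 = -3/2 + ((3*(-⅗ + 0)*0 + 2)*a)/6 = -3/2 + ((3*(-⅗)*0 + 2)*a)/6 = -3/2 + ((0 + 2)*a)/6 = -3/2 + (2*a)/6 = -3/2 + a/3)
k = -30 (k = -10*3 = -30)
(k + 139)*O(-8) = (-30 + 139)*(-3/2 + (⅓)*(-8)) = 109*(-3/2 - 8/3) = 109*(-25/6) = -2725/6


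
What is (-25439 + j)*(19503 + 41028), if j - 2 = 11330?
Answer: -853910817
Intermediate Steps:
j = 11332 (j = 2 + 11330 = 11332)
(-25439 + j)*(19503 + 41028) = (-25439 + 11332)*(19503 + 41028) = -14107*60531 = -853910817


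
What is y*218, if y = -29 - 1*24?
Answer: -11554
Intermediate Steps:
y = -53 (y = -29 - 24 = -53)
y*218 = -53*218 = -11554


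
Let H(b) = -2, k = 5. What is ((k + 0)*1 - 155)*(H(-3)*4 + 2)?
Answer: 900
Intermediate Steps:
((k + 0)*1 - 155)*(H(-3)*4 + 2) = ((5 + 0)*1 - 155)*(-2*4 + 2) = (5*1 - 155)*(-8 + 2) = (5 - 155)*(-6) = -150*(-6) = 900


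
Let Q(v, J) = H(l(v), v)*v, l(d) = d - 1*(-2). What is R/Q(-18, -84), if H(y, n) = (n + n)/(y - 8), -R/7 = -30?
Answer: -70/9 ≈ -7.7778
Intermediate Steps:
l(d) = 2 + d (l(d) = d + 2 = 2 + d)
R = 210 (R = -7*(-30) = 210)
H(y, n) = 2*n/(-8 + y) (H(y, n) = (2*n)/(-8 + y) = 2*n/(-8 + y))
Q(v, J) = 2*v²/(-6 + v) (Q(v, J) = (2*v/(-8 + (2 + v)))*v = (2*v/(-6 + v))*v = 2*v²/(-6 + v))
R/Q(-18, -84) = 210/((2*(-18)²/(-6 - 18))) = 210/((2*324/(-24))) = 210/((2*324*(-1/24))) = 210/(-27) = 210*(-1/27) = -70/9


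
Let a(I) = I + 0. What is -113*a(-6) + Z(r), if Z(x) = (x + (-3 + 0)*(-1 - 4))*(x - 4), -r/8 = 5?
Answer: 1778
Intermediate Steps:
r = -40 (r = -8*5 = -40)
a(I) = I
Z(x) = (-4 + x)*(15 + x) (Z(x) = (x - 3*(-5))*(-4 + x) = (x + 15)*(-4 + x) = (15 + x)*(-4 + x) = (-4 + x)*(15 + x))
-113*a(-6) + Z(r) = -113*(-6) + (-60 + (-40)² + 11*(-40)) = 678 + (-60 + 1600 - 440) = 678 + 1100 = 1778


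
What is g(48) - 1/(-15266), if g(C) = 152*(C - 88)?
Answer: -92817279/15266 ≈ -6080.0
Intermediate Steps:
g(C) = -13376 + 152*C (g(C) = 152*(-88 + C) = -13376 + 152*C)
g(48) - 1/(-15266) = (-13376 + 152*48) - 1/(-15266) = (-13376 + 7296) - 1*(-1/15266) = -6080 + 1/15266 = -92817279/15266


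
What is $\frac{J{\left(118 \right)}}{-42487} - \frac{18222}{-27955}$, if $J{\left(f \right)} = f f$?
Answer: $\frac{384952694}{1187724085} \approx 0.32411$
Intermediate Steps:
$J{\left(f \right)} = f^{2}$
$\frac{J{\left(118 \right)}}{-42487} - \frac{18222}{-27955} = \frac{118^{2}}{-42487} - \frac{18222}{-27955} = 13924 \left(- \frac{1}{42487}\right) - - \frac{18222}{27955} = - \frac{13924}{42487} + \frac{18222}{27955} = \frac{384952694}{1187724085}$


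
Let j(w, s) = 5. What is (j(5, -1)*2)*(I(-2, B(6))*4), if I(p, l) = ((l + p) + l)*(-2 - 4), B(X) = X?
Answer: -2400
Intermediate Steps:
I(p, l) = -12*l - 6*p (I(p, l) = (p + 2*l)*(-6) = -12*l - 6*p)
(j(5, -1)*2)*(I(-2, B(6))*4) = (5*2)*((-12*6 - 6*(-2))*4) = 10*((-72 + 12)*4) = 10*(-60*4) = 10*(-240) = -2400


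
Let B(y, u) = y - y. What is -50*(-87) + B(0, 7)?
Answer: 4350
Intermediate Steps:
B(y, u) = 0
-50*(-87) + B(0, 7) = -50*(-87) + 0 = 4350 + 0 = 4350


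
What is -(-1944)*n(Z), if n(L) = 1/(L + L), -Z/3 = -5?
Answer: 324/5 ≈ 64.800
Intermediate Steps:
Z = 15 (Z = -3*(-5) = 15)
n(L) = 1/(2*L)
-(-1944)*n(Z) = -(-1944)*(½)/15 = -(-1944)*(½)*(1/15) = -(-1944)/30 = -486*(-2/15) = 324/5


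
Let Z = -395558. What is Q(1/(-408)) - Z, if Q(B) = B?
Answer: 161387663/408 ≈ 3.9556e+5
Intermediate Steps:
Q(1/(-408)) - Z = 1/(-408) - 1*(-395558) = -1/408 + 395558 = 161387663/408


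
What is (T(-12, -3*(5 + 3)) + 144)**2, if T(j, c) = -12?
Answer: 17424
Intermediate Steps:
(T(-12, -3*(5 + 3)) + 144)**2 = (-12 + 144)**2 = 132**2 = 17424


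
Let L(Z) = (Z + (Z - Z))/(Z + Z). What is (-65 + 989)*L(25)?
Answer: 462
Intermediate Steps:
L(Z) = 1/2 (L(Z) = (Z + 0)/((2*Z)) = Z*(1/(2*Z)) = 1/2)
(-65 + 989)*L(25) = (-65 + 989)*(1/2) = 924*(1/2) = 462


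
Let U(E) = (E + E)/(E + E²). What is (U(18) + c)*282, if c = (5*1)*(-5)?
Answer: -133386/19 ≈ -7020.3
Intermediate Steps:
U(E) = 2*E/(E + E²) (U(E) = (2*E)/(E + E²) = 2*E/(E + E²))
c = -25 (c = 5*(-5) = -25)
(U(18) + c)*282 = (2/(1 + 18) - 25)*282 = (2/19 - 25)*282 = -473/19*282 = -133386/19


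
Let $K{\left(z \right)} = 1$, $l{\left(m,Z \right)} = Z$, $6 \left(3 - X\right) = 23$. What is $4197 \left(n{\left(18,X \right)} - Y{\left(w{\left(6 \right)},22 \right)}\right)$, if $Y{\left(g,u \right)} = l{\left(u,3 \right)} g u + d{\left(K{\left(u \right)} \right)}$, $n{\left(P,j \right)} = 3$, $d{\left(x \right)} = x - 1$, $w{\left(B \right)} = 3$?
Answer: $-818415$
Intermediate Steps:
$X = - \frac{5}{6}$ ($X = 3 - \frac{23}{6} = - \frac{5}{6} \approx -0.83333$)
$d{\left(x \right)} = -1 + x$
$Y{\left(g,u \right)} = 3 g u$ ($Y{\left(g,u \right)} = 3 g u + \left(-1 + 1\right) = 3 g u + 0 = 3 g u$)
$4197 \left(n{\left(18,X \right)} - Y{\left(w{\left(6 \right)},22 \right)}\right) = 4197 \left(3 - 3 \cdot 3 \cdot 22\right) = 4197 \left(3 - 198\right) = 4197 \left(-195\right) = -818415$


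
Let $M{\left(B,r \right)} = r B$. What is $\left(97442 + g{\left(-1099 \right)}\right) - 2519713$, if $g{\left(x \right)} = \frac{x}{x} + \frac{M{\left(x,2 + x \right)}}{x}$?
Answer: $-2423367$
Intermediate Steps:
$M{\left(B,r \right)} = B r$
$g{\left(x \right)} = 3 + x$ ($g{\left(x \right)} = \frac{x}{x} + \frac{x \left(2 + x\right)}{x} = 1 + \left(2 + x\right) = 3 + x$)
$\left(97442 + g{\left(-1099 \right)}\right) - 2519713 = \left(97442 + \left(3 - 1099\right)\right) - 2519713 = \left(97442 - 1096\right) - 2519713 = 96346 - 2519713 = -2423367$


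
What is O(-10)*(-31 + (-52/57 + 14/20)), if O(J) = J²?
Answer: -177910/57 ≈ -3121.2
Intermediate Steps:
O(-10)*(-31 + (-52/57 + 14/20)) = (-10)²*(-31 + (-52/57 + 14/20)) = 100*(-31 + (-52*1/57 + 14*(1/20))) = 100*(-31 + (-52/57 + 7/10)) = 100*(-31 - 121/570) = 100*(-17791/570) = -177910/57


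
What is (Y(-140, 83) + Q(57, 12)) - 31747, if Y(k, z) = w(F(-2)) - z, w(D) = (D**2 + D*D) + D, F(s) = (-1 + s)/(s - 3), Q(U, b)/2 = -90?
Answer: -800217/25 ≈ -32009.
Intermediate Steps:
Q(U, b) = -180 (Q(U, b) = 2*(-90) = -180)
F(s) = (-1 + s)/(-3 + s)
w(D) = D + 2*D**2 (w(D) = (D**2 + D**2) + D = 2*D**2 + D = D + 2*D**2)
Y(k, z) = 33/25 - z (Y(k, z) = ((-1 - 2)/(-3 - 2))*(1 + 2*((-1 - 2)/(-3 - 2))) - z = (-3/(-5))*(1 + 2*(-3/(-5))) - z = (-1/5*(-3))*(1 + 2*(-1/5*(-3))) - z = 3*(1 + 2*(3/5))/5 - z = 3*(1 + 6/5)/5 - z = (3/5)*(11/5) - z = 33/25 - z)
(Y(-140, 83) + Q(57, 12)) - 31747 = ((33/25 - 1*83) - 180) - 31747 = ((33/25 - 83) - 180) - 31747 = (-2042/25 - 180) - 31747 = -6542/25 - 31747 = -800217/25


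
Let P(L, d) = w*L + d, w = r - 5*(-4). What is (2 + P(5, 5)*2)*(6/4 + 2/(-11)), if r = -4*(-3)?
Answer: 4814/11 ≈ 437.64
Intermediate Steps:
r = 12
w = 32 (w = 12 - 5*(-4) = 12 + 20 = 32)
P(L, d) = d + 32*L (P(L, d) = 32*L + d = d + 32*L)
(2 + P(5, 5)*2)*(6/4 + 2/(-11)) = (2 + (5 + 32*5)*2)*(6/4 + 2/(-11)) = (2 + (5 + 160)*2)*(6*(1/4) + 2*(-1/11)) = (2 + 165*2)*(3/2 - 2/11) = (2 + 330)*(29/22) = 332*(29/22) = 4814/11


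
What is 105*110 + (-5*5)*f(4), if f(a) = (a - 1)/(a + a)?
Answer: 92325/8 ≈ 11541.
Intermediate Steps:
f(a) = (-1 + a)/(2*a) (f(a) = (-1 + a)/((2*a)) = (-1 + a)*(1/(2*a)) = (-1 + a)/(2*a))
105*110 + (-5*5)*f(4) = 105*110 + (-5*5)*((1/2)*(-1 + 4)/4) = 11550 - 25*3/(2*4) = 11550 - 25*3/8 = 11550 - 75/8 = 92325/8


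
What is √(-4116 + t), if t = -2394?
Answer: I*√6510 ≈ 80.685*I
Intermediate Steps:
√(-4116 + t) = √(-4116 - 2394) = √(-6510) = I*√6510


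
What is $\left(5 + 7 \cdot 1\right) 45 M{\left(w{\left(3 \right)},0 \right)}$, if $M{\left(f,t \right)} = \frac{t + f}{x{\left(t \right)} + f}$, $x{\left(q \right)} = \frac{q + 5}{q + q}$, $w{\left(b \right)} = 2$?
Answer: $0$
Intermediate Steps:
$x{\left(q \right)} = \frac{5 + q}{2 q}$
$M{\left(f,t \right)} = \frac{f + t}{f + \frac{5 + t}{2 t}}$ ($M{\left(f,t \right)} = \frac{t + f}{\frac{5 + t}{2 t} + f} = \frac{f + t}{f + \frac{5 + t}{2 t}}$)
$\left(5 + 7 \cdot 1\right) 45 M{\left(w{\left(3 \right)},0 \right)} = \left(5 + 7 \cdot 1\right) 45 \cdot 2 \cdot 0 \frac{1}{5 + 0 + 2 \cdot 2 \cdot 0} \left(2 + 0\right) = \left(5 + 7\right) 45 \cdot 2 \cdot 0 \frac{1}{5 + 0 + 0} \cdot 2 = 12 \cdot 45 \cdot 2 \cdot 0 \cdot \frac{1}{5} \cdot 2 = 540 \cdot 2 \cdot 0 \cdot \frac{1}{5} \cdot 2 = 540 \cdot 0 = 0$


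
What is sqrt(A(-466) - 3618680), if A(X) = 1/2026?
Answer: I*sqrt(14853508945654)/2026 ≈ 1902.3*I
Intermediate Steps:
A(X) = 1/2026
sqrt(A(-466) - 3618680) = sqrt(1/2026 - 3618680) = sqrt(-7331445679/2026) = I*sqrt(14853508945654)/2026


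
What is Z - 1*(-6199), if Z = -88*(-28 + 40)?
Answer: 5143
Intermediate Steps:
Z = -1056 (Z = -88*12 = -1056)
Z - 1*(-6199) = -1056 - 1*(-6199) = -1056 + 6199 = 5143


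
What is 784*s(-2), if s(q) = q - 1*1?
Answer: -2352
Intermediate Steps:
s(q) = -1 + q (s(q) = q - 1 = -1 + q)
784*s(-2) = 784*(-1 - 2) = 784*(-3) = -2352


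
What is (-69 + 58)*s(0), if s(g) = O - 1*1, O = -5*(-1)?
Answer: -44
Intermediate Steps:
O = 5
s(g) = 4 (s(g) = 5 - 1*1 = 5 - 1 = 4)
(-69 + 58)*s(0) = (-69 + 58)*4 = -11*4 = -44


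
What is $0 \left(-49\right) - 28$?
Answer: $-28$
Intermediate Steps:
$0 \left(-49\right) - 28 = 0 - 28 = -28$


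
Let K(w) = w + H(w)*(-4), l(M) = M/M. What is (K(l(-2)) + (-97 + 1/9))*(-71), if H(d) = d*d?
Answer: 63829/9 ≈ 7092.1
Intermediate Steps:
H(d) = d**2
l(M) = 1
K(w) = w - 4*w**2 (K(w) = w + w**2*(-4) = w - 4*w**2)
(K(l(-2)) + (-97 + 1/9))*(-71) = (1*(1 - 4*1) + (-97 + 1/9))*(-71) = (1*(1 - 4) + (-97 + 1/9))*(-71) = (1*(-3) - 872/9)*(-71) = (-3 - 872/9)*(-71) = -899/9*(-71) = 63829/9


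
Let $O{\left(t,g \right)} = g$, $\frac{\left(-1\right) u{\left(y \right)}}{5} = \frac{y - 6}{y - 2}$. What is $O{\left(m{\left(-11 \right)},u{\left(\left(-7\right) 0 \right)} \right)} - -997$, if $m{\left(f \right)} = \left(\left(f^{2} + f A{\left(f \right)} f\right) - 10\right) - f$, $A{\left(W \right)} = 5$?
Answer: $982$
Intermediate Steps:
$u{\left(y \right)} = - \frac{5 \left(-6 + y\right)}{-2 + y}$ ($u{\left(y \right)} = - 5 \frac{y - 6}{y - 2} = - 5 \frac{-6 + y}{-2 + y} = - \frac{5 \left(-6 + y\right)}{-2 + y}$)
$m{\left(f \right)} = -10 - f + 6 f^{2}$ ($m{\left(f \right)} = \left(\left(f^{2} + f 5 f\right) - 10\right) - f = \left(\left(f^{2} + 5 f f\right) - 10\right) - f = \left(\left(f^{2} + 5 f^{2}\right) - 10\right) - f = \left(6 f^{2} - 10\right) - f = \left(-10 + 6 f^{2}\right) - f = -10 - f + 6 f^{2}$)
$O{\left(m{\left(-11 \right)},u{\left(\left(-7\right) 0 \right)} \right)} - -997 = \frac{5 \left(6 - \left(-7\right) 0\right)}{-2 - 0} - -997 = \frac{5 \left(6 - 0\right)}{-2 + 0} + 997 = \frac{5 \left(6 + 0\right)}{-2} + 997 = 5 \left(- \frac{1}{2}\right) 6 + 997 = -15 + 997 = 982$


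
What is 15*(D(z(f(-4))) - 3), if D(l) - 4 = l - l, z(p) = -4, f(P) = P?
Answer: 15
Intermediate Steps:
D(l) = 4 (D(l) = 4 + (l - l) = 4 + 0 = 4)
15*(D(z(f(-4))) - 3) = 15*(4 - 3) = 15*1 = 15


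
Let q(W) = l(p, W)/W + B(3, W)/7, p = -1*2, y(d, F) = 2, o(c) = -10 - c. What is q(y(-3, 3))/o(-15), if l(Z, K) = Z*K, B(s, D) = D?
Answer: -12/35 ≈ -0.34286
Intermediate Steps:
p = -2
l(Z, K) = K*Z
q(W) = -2 + W/7 (q(W) = (W*(-2))/W + W/7 = (-2*W)/W + W*(⅐) = -2 + W/7)
q(y(-3, 3))/o(-15) = (-2 + (⅐)*2)/(-10 - 1*(-15)) = (-2 + 2/7)/(-10 + 15) = -12/7/5 = -12/7*⅕ = -12/35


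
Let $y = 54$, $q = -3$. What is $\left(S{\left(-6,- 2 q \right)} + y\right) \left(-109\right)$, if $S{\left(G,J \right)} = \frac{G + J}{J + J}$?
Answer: $-5886$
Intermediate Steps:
$S{\left(G,J \right)} = \frac{G + J}{2 J}$
$\left(S{\left(-6,- 2 q \right)} + y\right) \left(-109\right) = \left(\frac{-6 - -6}{2 \left(\left(-2\right) \left(-3\right)\right)} + 54\right) \left(-109\right) = \left(\frac{-6 + 6}{2 \cdot 6} + 54\right) \left(-109\right) = \left(\frac{1}{2} \cdot \frac{1}{6} \cdot 0 + 54\right) \left(-109\right) = \left(0 + 54\right) \left(-109\right) = 54 \left(-109\right) = -5886$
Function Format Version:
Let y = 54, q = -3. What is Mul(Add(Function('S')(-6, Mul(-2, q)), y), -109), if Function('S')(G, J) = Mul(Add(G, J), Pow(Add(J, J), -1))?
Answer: -5886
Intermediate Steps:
Function('S')(G, J) = Mul(Rational(1, 2), Pow(J, -1), Add(G, J)) (Function('S')(G, J) = Mul(Add(G, J), Pow(Mul(2, J), -1)) = Mul(Add(G, J), Mul(Rational(1, 2), Pow(J, -1))) = Mul(Rational(1, 2), Pow(J, -1), Add(G, J)))
Mul(Add(Function('S')(-6, Mul(-2, q)), y), -109) = Mul(Add(Mul(Rational(1, 2), Pow(Mul(-2, -3), -1), Add(-6, Mul(-2, -3))), 54), -109) = Mul(Add(Mul(Rational(1, 2), Pow(6, -1), Add(-6, 6)), 54), -109) = Mul(Add(Mul(Rational(1, 2), Rational(1, 6), 0), 54), -109) = Mul(Add(0, 54), -109) = Mul(54, -109) = -5886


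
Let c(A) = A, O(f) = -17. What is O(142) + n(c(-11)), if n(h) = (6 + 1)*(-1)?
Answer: -24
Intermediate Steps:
n(h) = -7 (n(h) = 7*(-1) = -7)
O(142) + n(c(-11)) = -17 - 7 = -24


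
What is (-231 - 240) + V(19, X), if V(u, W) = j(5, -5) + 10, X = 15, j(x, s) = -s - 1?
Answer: -457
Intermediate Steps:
j(x, s) = -1 - s
V(u, W) = 14 (V(u, W) = (-1 - 1*(-5)) + 10 = (-1 + 5) + 10 = 4 + 10 = 14)
(-231 - 240) + V(19, X) = (-231 - 240) + 14 = -471 + 14 = -457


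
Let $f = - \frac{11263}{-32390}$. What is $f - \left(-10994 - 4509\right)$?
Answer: $\frac{502153433}{32390} \approx 15503.0$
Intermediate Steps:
$f = \frac{11263}{32390}$ ($f = \left(-11263\right) \left(- \frac{1}{32390}\right) = \frac{11263}{32390} \approx 0.34773$)
$f - \left(-10994 - 4509\right) = \frac{11263}{32390} - \left(-10994 - 4509\right) = \frac{11263}{32390} - -15503 = \frac{11263}{32390} + 15503 = \frac{502153433}{32390}$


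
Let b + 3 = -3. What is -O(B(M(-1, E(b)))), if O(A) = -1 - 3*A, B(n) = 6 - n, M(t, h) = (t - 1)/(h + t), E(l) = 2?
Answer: 25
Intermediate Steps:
b = -6 (b = -3 - 3 = -6)
M(t, h) = (-1 + t)/(h + t)
-O(B(M(-1, E(b)))) = -(-1 - 3*(6 - (-1 - 1)/(2 - 1))) = -(-1 - 3*(6 - (-2)/1)) = -(-1 - 3*(6 - (-2))) = -(-1 - 3*(6 - 1*(-2))) = -(-1 - 3*(6 + 2)) = -(-1 - 3*8) = -(-1 - 24) = -1*(-25) = 25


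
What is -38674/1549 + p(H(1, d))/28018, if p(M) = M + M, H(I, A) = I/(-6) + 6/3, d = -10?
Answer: -3250687357/130199646 ≈ -24.967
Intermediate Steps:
H(I, A) = 2 - I/6 (H(I, A) = I*(-⅙) + 6*(⅓) = -I/6 + 2 = 2 - I/6)
p(M) = 2*M
-38674/1549 + p(H(1, d))/28018 = -38674/1549 + (2*(2 - ⅙*1))/28018 = -38674*1/1549 + (2*(2 - ⅙))*(1/28018) = -38674/1549 + (2*(11/6))*(1/28018) = -38674/1549 + (11/3)*(1/28018) = -38674/1549 + 11/84054 = -3250687357/130199646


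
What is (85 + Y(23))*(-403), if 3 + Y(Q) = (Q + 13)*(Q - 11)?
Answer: -207142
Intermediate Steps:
Y(Q) = -3 + (-11 + Q)*(13 + Q) (Y(Q) = -3 + (Q + 13)*(Q - 11) = -3 + (13 + Q)*(-11 + Q) = -3 + (-11 + Q)*(13 + Q))
(85 + Y(23))*(-403) = (85 + (-146 + 23**2 + 2*23))*(-403) = (85 + (-146 + 529 + 46))*(-403) = (85 + 429)*(-403) = 514*(-403) = -207142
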